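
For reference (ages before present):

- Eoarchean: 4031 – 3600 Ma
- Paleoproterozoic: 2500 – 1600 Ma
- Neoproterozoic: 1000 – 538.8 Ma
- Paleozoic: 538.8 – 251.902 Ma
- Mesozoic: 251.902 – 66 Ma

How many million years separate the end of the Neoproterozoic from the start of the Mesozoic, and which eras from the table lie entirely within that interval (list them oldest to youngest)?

End of Neoproterozoic = 538.8 Ma; start of Mesozoic = 251.902 Ma.
Gap = 538.8 − 251.902 = 286.898 Myr.
Eras wholly inside 538.8–251.902 Ma: Paleozoic (538.8–251.902).

286.898 million years; Paleozoic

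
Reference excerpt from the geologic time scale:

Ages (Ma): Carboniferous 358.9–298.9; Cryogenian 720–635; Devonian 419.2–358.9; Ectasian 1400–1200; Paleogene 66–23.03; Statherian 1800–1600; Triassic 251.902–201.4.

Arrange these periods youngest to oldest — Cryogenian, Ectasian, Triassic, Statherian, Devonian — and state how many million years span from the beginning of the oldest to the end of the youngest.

From the excerpt: Cryogenian 720–635; Ectasian 1400–1200; Triassic 251.902–201.4; Statherian 1800–1600; Devonian 419.2–358.9 (Ma).
Larger Ma is earlier, so the oldest is Statherian and the youngest is Triassic; youngest to oldest: Triassic, Devonian, Cryogenian, Ectasian, Statherian.
Oldest start 1800 minus youngest end 201.4 gives 1598.6 Myr overall.

Triassic → Devonian → Cryogenian → Ectasian → Statherian; total span 1598.6 Myr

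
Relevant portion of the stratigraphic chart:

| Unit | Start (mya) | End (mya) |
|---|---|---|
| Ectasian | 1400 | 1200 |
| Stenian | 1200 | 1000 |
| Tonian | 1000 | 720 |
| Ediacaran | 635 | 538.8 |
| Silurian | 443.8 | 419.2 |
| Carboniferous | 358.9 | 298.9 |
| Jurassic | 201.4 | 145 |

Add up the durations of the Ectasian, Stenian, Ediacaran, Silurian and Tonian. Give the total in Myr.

800.8 million years

Duration is start − end for each: (1400 − 1200) + (1200 − 1000) + (635 − 538.8) + (443.8 − 419.2) + (1000 − 720).
That is 200 + 200 + 96.2 + 24.6 + 280, which totals 800.8 million years.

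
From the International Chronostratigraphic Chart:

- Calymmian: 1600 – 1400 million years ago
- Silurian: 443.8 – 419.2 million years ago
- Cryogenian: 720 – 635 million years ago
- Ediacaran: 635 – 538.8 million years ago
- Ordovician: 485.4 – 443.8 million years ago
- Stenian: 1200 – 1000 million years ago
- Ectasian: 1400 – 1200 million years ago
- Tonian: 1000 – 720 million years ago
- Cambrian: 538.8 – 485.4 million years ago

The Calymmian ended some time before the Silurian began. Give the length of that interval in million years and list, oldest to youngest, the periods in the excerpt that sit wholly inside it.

The Calymmian closes at 1400 Ma and the Silurian opens at 443.8 Ma, so the interval is 1400 − 443.8 = 956.2 Myr.
A period fits inside if it starts at or after 1400 Ma and ends at or before 443.8 Ma; oldest first that gives Ectasian, Stenian, Tonian, Cryogenian, Ediacaran, Cambrian, Ordovician.

956.2 million years; Ectasian, Stenian, Tonian, Cryogenian, Ediacaran, Cambrian, Ordovician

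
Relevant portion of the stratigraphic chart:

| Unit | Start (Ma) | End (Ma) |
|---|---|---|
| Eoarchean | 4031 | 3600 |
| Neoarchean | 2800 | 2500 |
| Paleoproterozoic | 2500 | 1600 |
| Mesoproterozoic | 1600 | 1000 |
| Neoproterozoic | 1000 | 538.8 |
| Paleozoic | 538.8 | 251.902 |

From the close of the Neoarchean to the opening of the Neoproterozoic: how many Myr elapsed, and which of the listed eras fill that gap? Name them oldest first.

1500 million years; Paleoproterozoic, Mesoproterozoic

The Neoarchean closes at 2500 Ma and the Neoproterozoic opens at 1000 Ma, so the interval is 2500 − 1000 = 1500 Myr.
An era fits inside if it starts at or after 2500 Ma and ends at or before 1000 Ma; oldest first that gives Paleoproterozoic, Mesoproterozoic.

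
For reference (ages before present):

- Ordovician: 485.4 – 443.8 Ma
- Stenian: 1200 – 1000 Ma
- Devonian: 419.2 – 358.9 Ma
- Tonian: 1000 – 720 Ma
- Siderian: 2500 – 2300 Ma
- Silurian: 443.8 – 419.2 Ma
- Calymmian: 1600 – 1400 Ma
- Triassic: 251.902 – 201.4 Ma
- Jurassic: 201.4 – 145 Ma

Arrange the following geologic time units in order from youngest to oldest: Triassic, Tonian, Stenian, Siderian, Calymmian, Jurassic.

Jurassic, Triassic, Tonian, Stenian, Calymmian, Siderian

The oldest of these is Siderian (starts 2500 Ma) and the youngest is Jurassic (ends 145 Ma).
In between, by decreasing start age: Calymmian (1600), Stenian (1200), Tonian (1000), Triassic (251.902).
Listing youngest first means reversing that sequence.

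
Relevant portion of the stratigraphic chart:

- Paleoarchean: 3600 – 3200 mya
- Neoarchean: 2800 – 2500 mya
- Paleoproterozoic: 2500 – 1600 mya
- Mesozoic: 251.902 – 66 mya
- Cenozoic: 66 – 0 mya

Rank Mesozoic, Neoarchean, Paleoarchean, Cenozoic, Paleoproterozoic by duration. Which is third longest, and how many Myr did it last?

Neoarchean, 300 million years

Start − end for each: Mesozoic 251.902 − 66 = 185.902; Neoarchean 2800 − 2500 = 300; Paleoarchean 3600 − 3200 = 400; Cenozoic 66 − 0 = 66; Paleoproterozoic 2500 − 1600 = 900.
Ranking these from longest: Paleoproterozoic > Paleoarchean > Neoarchean > Mesozoic > Cenozoic.
Position 3 in that ranking is Neoarchean, which lasted 300 Myr.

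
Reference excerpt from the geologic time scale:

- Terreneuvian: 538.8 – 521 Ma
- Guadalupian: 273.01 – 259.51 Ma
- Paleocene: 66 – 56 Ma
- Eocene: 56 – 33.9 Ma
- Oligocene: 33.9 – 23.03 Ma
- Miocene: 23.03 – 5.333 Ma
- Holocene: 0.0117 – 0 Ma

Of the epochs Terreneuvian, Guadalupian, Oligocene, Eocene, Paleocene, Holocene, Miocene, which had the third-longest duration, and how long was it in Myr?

Durations: Terreneuvian 17.8; Guadalupian 13.5; Oligocene 10.87; Eocene 22.1; Paleocene 10; Holocene 0.0117; Miocene 17.697 Myr.
Sorted longest-first: Eocene (22.1), Terreneuvian (17.8), Miocene (17.697), Guadalupian (13.5), Oligocene (10.87), Paleocene (10), Holocene (0.0117).
The third longest is Miocene at 17.697 Myr.

Miocene, 17.697 million years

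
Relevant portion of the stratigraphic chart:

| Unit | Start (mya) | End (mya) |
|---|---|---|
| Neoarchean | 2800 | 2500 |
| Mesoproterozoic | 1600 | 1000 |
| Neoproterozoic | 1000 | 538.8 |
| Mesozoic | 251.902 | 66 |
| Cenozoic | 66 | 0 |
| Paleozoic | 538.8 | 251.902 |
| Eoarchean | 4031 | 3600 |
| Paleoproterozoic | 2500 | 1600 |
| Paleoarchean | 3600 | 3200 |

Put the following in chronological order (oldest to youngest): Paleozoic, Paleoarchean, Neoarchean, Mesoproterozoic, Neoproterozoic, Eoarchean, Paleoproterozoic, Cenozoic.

Eoarchean, then Paleoarchean, then Neoarchean, then Paleoproterozoic, then Mesoproterozoic, then Neoproterozoic, then Paleozoic, then Cenozoic

Read off each span (Ma): Paleozoic 538.8–251.902; Paleoarchean 3600–3200; Neoarchean 2800–2500; Mesoproterozoic 1600–1000; Neoproterozoic 1000–538.8; Eoarchean 4031–3600; Paleoproterozoic 2500–1600; Cenozoic 66–0.
Larger Ma is older, so oldest→youngest is Eoarchean, Paleoarchean, Neoarchean, Paleoproterozoic, Mesoproterozoic, Neoproterozoic, Paleozoic, Cenozoic.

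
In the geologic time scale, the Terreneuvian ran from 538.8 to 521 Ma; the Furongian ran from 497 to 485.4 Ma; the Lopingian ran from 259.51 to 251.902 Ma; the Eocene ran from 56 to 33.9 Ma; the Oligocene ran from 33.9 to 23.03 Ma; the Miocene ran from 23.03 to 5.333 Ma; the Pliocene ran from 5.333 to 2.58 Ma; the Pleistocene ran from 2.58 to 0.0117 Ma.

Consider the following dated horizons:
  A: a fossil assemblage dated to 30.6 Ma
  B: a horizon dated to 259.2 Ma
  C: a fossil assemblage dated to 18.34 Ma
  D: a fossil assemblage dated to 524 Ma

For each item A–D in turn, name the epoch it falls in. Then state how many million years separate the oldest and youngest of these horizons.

A — Oligocene; B — Lopingian; C — Miocene; D — Terreneuvian; span 505.66 million years

Match each age against the start–end ranges in the excerpt: A = 30.6 Ma → Oligocene (33.9–23.03); B = 259.2 Ma → Lopingian (259.51–251.902); C = 18.34 Ma → Miocene (23.03–5.333); D = 524 Ma → Terreneuvian (538.8–521).
The largest age is 524 Ma and the smallest is 18.34 Ma; their difference is 505.66 Myr.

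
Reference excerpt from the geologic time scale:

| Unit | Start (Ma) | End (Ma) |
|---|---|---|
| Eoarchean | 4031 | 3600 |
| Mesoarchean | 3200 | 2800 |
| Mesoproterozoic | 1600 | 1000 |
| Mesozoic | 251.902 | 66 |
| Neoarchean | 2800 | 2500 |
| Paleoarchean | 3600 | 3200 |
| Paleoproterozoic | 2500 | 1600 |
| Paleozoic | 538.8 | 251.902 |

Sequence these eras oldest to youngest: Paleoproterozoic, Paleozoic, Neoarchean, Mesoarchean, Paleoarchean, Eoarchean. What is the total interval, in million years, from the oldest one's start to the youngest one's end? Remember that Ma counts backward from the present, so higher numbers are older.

Eoarchean, Paleoarchean, Mesoarchean, Neoarchean, Paleoproterozoic, Paleozoic; total span 3779.098 Myr

From the excerpt: Paleoproterozoic 2500–1600; Paleozoic 538.8–251.902; Neoarchean 2800–2500; Mesoarchean 3200–2800; Paleoarchean 3600–3200; Eoarchean 4031–3600 (Ma).
Larger Ma is earlier, so the oldest is Eoarchean and the youngest is Paleozoic; oldest to youngest: Eoarchean, Paleoarchean, Mesoarchean, Neoarchean, Paleoproterozoic, Paleozoic.
Oldest start 4031 minus youngest end 251.902 gives 3779.098 Myr overall.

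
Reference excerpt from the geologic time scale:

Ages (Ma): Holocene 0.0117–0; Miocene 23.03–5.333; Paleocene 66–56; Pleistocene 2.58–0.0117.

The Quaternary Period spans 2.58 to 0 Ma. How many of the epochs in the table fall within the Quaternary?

Epochs inside 2.58–0 Ma: Pleistocene, Holocene — 2 in total.

2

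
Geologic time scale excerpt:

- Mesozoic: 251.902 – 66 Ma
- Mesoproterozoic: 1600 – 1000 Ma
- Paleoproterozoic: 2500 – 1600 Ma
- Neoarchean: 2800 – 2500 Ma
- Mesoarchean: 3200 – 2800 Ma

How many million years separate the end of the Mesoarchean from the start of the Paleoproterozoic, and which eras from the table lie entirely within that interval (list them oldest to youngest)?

End of Mesoarchean = 2800 Ma; start of Paleoproterozoic = 2500 Ma.
Gap = 2800 − 2500 = 300 Myr.
Eras wholly inside 2800–2500 Ma: Neoarchean (2800–2500).

300 million years; Neoarchean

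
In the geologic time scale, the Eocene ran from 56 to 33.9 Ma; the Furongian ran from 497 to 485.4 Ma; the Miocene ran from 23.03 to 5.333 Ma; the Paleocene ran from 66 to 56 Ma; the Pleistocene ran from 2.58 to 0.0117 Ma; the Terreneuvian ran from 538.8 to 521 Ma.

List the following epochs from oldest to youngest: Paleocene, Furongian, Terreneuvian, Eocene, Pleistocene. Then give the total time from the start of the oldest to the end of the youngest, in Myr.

From the excerpt: Paleocene 66–56; Furongian 497–485.4; Terreneuvian 538.8–521; Eocene 56–33.9; Pleistocene 2.58–0.0117 (Ma).
Larger Ma is earlier, so the oldest is Terreneuvian and the youngest is Pleistocene; oldest to youngest: Terreneuvian, Furongian, Paleocene, Eocene, Pleistocene.
Oldest start 538.8 minus youngest end 0.0117 gives 538.7883 Myr overall.

Terreneuvian → Furongian → Paleocene → Eocene → Pleistocene; total span 538.7883 Myr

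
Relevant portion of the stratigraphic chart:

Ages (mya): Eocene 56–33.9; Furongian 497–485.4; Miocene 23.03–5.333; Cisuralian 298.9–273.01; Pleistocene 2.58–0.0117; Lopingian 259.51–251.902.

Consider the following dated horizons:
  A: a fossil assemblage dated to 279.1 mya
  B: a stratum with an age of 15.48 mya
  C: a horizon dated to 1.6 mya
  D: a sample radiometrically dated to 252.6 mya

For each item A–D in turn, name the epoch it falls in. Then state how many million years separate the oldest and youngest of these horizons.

A: 279.1 Ma lies in 298.9–273.01 Ma, so Cisuralian.
B: 15.48 Ma lies in 23.03–5.333 Ma, so Miocene.
C: 1.6 Ma lies in 2.58–0.0117 Ma, so Pleistocene.
D: 252.6 Ma lies in 259.51–251.902 Ma, so Lopingian.
Oldest = 279.1 Ma, youngest = 1.6 Ma → span 277.5 Myr.

A — Cisuralian; B — Miocene; C — Pleistocene; D — Lopingian; span 277.5 million years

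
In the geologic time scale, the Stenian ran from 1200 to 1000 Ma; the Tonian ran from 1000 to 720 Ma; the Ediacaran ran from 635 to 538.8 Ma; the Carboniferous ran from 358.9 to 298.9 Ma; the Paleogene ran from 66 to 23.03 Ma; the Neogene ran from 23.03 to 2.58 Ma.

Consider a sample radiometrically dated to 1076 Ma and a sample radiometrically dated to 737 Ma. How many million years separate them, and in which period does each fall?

Elapsed time: 1076 − 737 = 339 Myr.
1076 Ma lies within 1200–1000 Ma: Stenian.
737 Ma lies within 1000–720 Ma: Tonian.

339 million years apart; the first in the Stenian, the second in the Tonian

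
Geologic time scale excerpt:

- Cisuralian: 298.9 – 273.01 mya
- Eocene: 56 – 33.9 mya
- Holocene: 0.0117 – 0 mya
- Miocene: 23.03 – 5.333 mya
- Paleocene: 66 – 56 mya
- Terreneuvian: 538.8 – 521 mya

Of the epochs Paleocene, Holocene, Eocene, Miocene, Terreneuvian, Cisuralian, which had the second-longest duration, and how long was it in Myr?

Eocene, 22.1 million years

Durations: Paleocene 10; Holocene 0.0117; Eocene 22.1; Miocene 17.697; Terreneuvian 17.8; Cisuralian 25.89 Myr.
Sorted longest-first: Cisuralian (25.89), Eocene (22.1), Terreneuvian (17.8), Miocene (17.697), Paleocene (10), Holocene (0.0117).
The second longest is Eocene at 22.1 Myr.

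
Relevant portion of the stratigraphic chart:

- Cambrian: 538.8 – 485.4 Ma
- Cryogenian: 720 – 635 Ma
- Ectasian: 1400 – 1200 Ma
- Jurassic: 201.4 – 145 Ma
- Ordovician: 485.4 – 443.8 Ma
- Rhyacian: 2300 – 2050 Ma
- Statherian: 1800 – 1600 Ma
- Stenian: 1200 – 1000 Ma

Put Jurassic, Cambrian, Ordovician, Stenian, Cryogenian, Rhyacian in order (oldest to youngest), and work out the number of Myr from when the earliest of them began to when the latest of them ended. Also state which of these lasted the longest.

From the excerpt: Jurassic 201.4–145; Cambrian 538.8–485.4; Ordovician 485.4–443.8; Stenian 1200–1000; Cryogenian 720–635; Rhyacian 2300–2050 (Ma).
Larger Ma is earlier, so the oldest is Rhyacian and the youngest is Jurassic; oldest to youngest: Rhyacian, Stenian, Cryogenian, Cambrian, Ordovician, Jurassic.
Oldest start 2300 minus youngest end 145 gives 2155 Myr overall.
Individual lengths (start − end): Jurassic 56.4; Cambrian 53.4; Cryogenian 85; Stenian 200; Rhyacian 250; Ordovician 41.6. The largest is Rhyacian at 250 Myr.

Rhyacian → Stenian → Cryogenian → Cambrian → Ordovician → Jurassic; total span 2155 Myr; longest is Rhyacian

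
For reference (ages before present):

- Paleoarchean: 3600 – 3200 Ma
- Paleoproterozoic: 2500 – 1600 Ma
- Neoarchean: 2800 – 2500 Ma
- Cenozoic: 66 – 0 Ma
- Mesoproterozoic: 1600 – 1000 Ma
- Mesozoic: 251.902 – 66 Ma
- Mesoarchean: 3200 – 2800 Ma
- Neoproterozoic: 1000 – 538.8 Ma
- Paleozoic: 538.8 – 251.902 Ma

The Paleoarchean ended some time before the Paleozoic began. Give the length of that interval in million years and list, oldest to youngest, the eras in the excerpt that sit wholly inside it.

2661.2 million years; Mesoarchean, Neoarchean, Paleoproterozoic, Mesoproterozoic, Neoproterozoic

The Paleoarchean closes at 3200 Ma and the Paleozoic opens at 538.8 Ma, so the interval is 3200 − 538.8 = 2661.2 Myr.
An era fits inside if it starts at or after 3200 Ma and ends at or before 538.8 Ma; oldest first that gives Mesoarchean, Neoarchean, Paleoproterozoic, Mesoproterozoic, Neoproterozoic.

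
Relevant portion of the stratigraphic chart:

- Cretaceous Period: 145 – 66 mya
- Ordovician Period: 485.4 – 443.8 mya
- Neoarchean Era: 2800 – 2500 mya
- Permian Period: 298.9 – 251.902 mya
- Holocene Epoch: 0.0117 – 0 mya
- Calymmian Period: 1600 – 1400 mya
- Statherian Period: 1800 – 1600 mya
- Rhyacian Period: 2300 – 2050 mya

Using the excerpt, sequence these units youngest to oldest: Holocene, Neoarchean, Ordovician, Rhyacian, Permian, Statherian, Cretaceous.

Read off each span (Ma): Holocene 0.0117–0; Neoarchean 2800–2500; Ordovician 485.4–443.8; Rhyacian 2300–2050; Permian 298.9–251.902; Statherian 1800–1600; Cretaceous 145–66.
Larger Ma is older, so oldest→youngest is Neoarchean, Rhyacian, Statherian, Ordovician, Permian, Cretaceous, Holocene; reverse it for youngest→oldest.

Holocene, Cretaceous, Permian, Ordovician, Statherian, Rhyacian, Neoarchean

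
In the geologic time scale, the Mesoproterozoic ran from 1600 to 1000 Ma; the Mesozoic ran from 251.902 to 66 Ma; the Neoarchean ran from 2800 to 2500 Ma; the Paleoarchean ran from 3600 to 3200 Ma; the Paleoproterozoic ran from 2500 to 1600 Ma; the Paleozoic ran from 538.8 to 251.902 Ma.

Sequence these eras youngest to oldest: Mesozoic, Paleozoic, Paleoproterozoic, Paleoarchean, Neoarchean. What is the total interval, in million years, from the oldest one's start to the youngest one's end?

From the excerpt: Mesozoic 251.902–66; Paleozoic 538.8–251.902; Paleoproterozoic 2500–1600; Paleoarchean 3600–3200; Neoarchean 2800–2500 (Ma).
Larger Ma is earlier, so the oldest is Paleoarchean and the youngest is Mesozoic; youngest to oldest: Mesozoic, Paleozoic, Paleoproterozoic, Neoarchean, Paleoarchean.
Oldest start 3600 minus youngest end 66 gives 3534 Myr overall.

Mesozoic → Paleozoic → Paleoproterozoic → Neoarchean → Paleoarchean; total span 3534 Myr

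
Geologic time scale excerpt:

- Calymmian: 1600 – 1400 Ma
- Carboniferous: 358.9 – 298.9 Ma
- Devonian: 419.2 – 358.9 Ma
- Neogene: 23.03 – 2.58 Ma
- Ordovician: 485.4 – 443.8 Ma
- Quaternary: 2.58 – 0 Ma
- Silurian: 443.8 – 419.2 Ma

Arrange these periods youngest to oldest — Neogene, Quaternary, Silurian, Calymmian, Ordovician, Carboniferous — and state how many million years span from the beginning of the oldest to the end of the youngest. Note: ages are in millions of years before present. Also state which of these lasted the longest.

Start ages (Ma): Calymmian 1600, Ordovician 485.4, Silurian 443.8, Carboniferous 358.9, Neogene 23.03, Quaternary 2.58.
Ordered youngest to oldest: Quaternary, Neogene, Carboniferous, Silurian, Ordovician, Calymmian.
Span = 1600 − 0 = 1600 Myr.
Durations: Quaternary 2.58, Silurian 24.6, Ordovician 41.6, Carboniferous 60, Calymmian 200, Neogene 20.45 → longest is Calymmian (200 Myr).

Quaternary, Neogene, Carboniferous, Silurian, Ordovician, Calymmian; total span 1600 Myr; longest is Calymmian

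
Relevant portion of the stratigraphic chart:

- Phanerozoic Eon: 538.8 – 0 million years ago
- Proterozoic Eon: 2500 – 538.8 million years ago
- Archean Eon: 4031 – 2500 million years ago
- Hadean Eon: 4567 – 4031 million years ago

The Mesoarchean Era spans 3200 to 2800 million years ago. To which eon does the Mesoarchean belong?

The Mesoarchean (3200–2800 Ma) lies entirely within 4031–2500 Ma, the Archean Eon.

Archean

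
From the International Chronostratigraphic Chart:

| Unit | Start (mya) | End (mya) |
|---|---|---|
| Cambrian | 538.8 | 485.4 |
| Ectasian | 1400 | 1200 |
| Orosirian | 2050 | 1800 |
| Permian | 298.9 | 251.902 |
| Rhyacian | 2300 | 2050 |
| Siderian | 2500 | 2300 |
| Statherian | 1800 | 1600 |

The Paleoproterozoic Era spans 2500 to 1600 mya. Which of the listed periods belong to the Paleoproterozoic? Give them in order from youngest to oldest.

Periods with both bounds inside 2500–1600 Ma: Statherian (1800–1600), Orosirian (2050–1800), Rhyacian (2300–2050), Siderian (2500–2300).

Statherian, Orosirian, Rhyacian, Siderian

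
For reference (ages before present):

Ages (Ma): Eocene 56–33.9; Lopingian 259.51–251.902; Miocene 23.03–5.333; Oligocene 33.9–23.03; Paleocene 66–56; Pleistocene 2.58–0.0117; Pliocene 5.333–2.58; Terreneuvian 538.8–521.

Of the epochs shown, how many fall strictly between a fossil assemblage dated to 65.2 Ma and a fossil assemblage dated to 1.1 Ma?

4

65.2 Ma sits inside the Paleocene (66–56) and 1.1 Ma inside the Pleistocene (2.58–0.0117); neither of those is wholly between the two dates.
The listed epochs lying completely between them are Eocene, Oligocene, Miocene, Pliocene — 4 in all.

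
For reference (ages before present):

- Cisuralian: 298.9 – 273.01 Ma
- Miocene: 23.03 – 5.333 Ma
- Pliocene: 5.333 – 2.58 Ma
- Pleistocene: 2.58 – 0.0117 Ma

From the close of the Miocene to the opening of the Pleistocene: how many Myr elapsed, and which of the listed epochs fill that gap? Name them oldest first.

2.753 million years; Pliocene

End of Miocene = 5.333 Ma; start of Pleistocene = 2.58 Ma.
Gap = 5.333 − 2.58 = 2.753 Myr.
Epochs wholly inside 5.333–2.58 Ma: Pliocene (5.333–2.58).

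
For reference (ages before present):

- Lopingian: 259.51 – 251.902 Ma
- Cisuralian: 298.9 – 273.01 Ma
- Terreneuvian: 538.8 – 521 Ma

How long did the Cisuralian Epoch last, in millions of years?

25.89 million years

298.9 − 273.01 = 25.89 million years.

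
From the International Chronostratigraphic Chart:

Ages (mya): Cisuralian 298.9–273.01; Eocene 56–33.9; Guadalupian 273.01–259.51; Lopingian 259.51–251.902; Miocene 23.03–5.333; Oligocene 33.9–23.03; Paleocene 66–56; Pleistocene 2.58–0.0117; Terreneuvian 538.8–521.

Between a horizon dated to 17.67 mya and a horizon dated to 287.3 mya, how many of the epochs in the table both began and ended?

287.3 Ma sits inside the Cisuralian (298.9–273.01) and 17.67 Ma inside the Miocene (23.03–5.333); neither of those is wholly between the two dates.
The listed epochs lying completely between them are Guadalupian, Lopingian, Paleocene, Eocene, Oligocene — 5 in all.

5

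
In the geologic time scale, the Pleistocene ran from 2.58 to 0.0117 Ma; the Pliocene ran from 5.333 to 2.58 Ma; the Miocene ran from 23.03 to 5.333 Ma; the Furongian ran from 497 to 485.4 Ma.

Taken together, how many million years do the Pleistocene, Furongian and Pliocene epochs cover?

Each duration: Pleistocene = 2.5683; Furongian = 11.6; Pliocene = 2.753.
Sum: 2.5683 + 11.6 + 2.753 = 16.9213 Myr.

16.9213 million years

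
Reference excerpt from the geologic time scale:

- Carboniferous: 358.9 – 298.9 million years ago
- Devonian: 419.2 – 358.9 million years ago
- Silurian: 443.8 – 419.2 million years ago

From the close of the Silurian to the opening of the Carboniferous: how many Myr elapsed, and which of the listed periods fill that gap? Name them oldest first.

60.3 million years; Devonian

End of Silurian = 419.2 Ma; start of Carboniferous = 358.9 Ma.
Gap = 419.2 − 358.9 = 60.3 Myr.
Periods wholly inside 419.2–358.9 Ma: Devonian (419.2–358.9).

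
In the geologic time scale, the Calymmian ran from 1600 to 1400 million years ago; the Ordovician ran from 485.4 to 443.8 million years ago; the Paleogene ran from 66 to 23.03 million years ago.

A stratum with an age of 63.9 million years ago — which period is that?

63.9 Ma lies between 66 and 23.03 Ma, so it falls in the Paleogene.

Paleogene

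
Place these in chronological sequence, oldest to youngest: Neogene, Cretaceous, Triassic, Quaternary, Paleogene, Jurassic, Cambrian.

Cambrian → Triassic → Jurassic → Cretaceous → Paleogene → Neogene → Quaternary

Group by era (each group listed oldest first) — Paleozoic: Cambrian; Mesozoic: Triassic, Jurassic, Cretaceous; Cenozoic: Paleogene, Neogene, Quaternary. The eras run Paleozoic → Mesozoic → Cenozoic. Concatenating the groups in that era order gives oldest to youngest directly.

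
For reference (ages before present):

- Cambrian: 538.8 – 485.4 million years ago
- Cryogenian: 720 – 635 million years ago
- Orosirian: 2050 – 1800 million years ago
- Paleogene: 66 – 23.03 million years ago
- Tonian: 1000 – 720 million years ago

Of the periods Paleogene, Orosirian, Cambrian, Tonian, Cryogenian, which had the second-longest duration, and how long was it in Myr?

Orosirian, 250 million years

Start − end for each: Paleogene 66 − 23.03 = 42.97; Orosirian 2050 − 1800 = 250; Cambrian 538.8 − 485.4 = 53.4; Tonian 1000 − 720 = 280; Cryogenian 720 − 635 = 85.
Ranking these from longest: Tonian > Orosirian > Cryogenian > Cambrian > Paleogene.
Position 2 in that ranking is Orosirian, which lasted 250 Myr.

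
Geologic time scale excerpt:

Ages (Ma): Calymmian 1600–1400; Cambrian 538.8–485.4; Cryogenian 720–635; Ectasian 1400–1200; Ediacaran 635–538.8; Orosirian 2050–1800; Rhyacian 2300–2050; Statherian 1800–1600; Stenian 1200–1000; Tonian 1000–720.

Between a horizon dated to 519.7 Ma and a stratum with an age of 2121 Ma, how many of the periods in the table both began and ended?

The older date is 2121 Ma and the younger is 519.7 Ma.
Periods with start < 2121 and end > 519.7 Ma: Orosirian (2050–1800), Statherian (1800–1600), Calymmian (1600–1400), Ectasian (1400–1200), Stenian (1200–1000), Tonian (1000–720), Cryogenian (720–635), Ediacaran (635–538.8).
That is 8 complete periods.

8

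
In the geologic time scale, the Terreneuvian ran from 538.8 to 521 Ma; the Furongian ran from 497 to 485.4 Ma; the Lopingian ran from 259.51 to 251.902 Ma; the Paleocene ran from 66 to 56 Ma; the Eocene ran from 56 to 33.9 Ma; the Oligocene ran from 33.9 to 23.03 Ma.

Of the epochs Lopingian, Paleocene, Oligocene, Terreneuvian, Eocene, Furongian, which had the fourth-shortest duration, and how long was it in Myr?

Start − end for each: Lopingian 259.51 − 251.902 = 7.608; Paleocene 66 − 56 = 10; Oligocene 33.9 − 23.03 = 10.87; Terreneuvian 538.8 − 521 = 17.8; Eocene 56 − 33.9 = 22.1; Furongian 497 − 485.4 = 11.6.
Ranking these from shortest: Lopingian < Paleocene < Oligocene < Furongian < Terreneuvian < Eocene.
Position 4 in that ranking is Furongian, which lasted 11.6 Myr.

Furongian, 11.6 million years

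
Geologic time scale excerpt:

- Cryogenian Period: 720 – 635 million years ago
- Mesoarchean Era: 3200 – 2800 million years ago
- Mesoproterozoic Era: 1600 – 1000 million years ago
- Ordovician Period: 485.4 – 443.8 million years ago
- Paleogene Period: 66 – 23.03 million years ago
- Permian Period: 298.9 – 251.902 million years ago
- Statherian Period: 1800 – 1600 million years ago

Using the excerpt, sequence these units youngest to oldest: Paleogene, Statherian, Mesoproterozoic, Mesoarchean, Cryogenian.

Paleogene, Cryogenian, Mesoproterozoic, Statherian, Mesoarchean

The oldest of these is Mesoarchean (starts 3200 Ma) and the youngest is Paleogene (ends 23.03 Ma).
In between, by decreasing start age: Statherian (1800), Mesoproterozoic (1600), Cryogenian (720).
Listing youngest first means reversing that sequence.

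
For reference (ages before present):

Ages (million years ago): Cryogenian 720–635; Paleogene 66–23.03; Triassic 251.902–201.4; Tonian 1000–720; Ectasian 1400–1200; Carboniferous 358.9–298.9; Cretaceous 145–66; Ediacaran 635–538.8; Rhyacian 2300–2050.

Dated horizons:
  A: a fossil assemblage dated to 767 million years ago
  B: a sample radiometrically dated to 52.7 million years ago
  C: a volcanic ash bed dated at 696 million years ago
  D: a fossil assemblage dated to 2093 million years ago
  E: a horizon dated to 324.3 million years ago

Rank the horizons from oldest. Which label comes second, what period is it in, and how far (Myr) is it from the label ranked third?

A, in the Tonian; 71 million years to C

Sorted oldest-first by Ma: D (2093), A (767), C (696), E (324.3), B (52.7).
The second oldest is A at 767 Ma, which lies in 1000–720 Ma: the Tonian.
The third oldest is C at 696 Ma; separation = |767 − 696| = 71 Myr.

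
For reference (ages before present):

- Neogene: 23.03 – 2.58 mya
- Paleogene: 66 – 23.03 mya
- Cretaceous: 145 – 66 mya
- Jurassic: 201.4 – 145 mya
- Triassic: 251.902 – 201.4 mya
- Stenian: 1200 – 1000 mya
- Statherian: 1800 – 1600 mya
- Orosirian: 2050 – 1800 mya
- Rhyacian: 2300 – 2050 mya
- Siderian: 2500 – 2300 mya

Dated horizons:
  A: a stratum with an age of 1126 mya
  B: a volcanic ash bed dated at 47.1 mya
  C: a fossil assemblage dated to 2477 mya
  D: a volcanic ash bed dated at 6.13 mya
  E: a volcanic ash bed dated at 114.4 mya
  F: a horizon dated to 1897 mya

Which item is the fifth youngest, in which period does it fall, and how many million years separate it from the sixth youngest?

F, in the Orosirian; 580 million years to C

Sorted youngest-first by Ma: D (6.13), B (47.1), E (114.4), A (1126), F (1897), C (2477).
The fifth youngest is F at 1897 Ma, which lies in 2050–1800 Ma: the Orosirian.
The sixth youngest is C at 2477 Ma; separation = |1897 − 2477| = 580 Myr.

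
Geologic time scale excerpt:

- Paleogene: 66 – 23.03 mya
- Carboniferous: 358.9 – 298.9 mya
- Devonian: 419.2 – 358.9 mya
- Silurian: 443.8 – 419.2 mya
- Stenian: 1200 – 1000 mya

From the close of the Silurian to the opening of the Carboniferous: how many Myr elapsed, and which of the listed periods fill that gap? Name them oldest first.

The Silurian closes at 419.2 Ma and the Carboniferous opens at 358.9 Ma, so the interval is 419.2 − 358.9 = 60.3 Myr.
A period fits inside if it starts at or after 419.2 Ma and ends at or before 358.9 Ma; oldest first that gives Devonian.

60.3 million years; Devonian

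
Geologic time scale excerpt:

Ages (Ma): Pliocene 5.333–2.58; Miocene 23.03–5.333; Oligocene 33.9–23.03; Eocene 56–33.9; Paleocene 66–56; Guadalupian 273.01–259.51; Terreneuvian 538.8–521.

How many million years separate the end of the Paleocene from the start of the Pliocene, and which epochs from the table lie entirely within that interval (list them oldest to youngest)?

50.667 million years; Eocene, Oligocene, Miocene

The Paleocene closes at 56 Ma and the Pliocene opens at 5.333 Ma, so the interval is 56 − 5.333 = 50.667 Myr.
An epoch fits inside if it starts at or after 56 Ma and ends at or before 5.333 Ma; oldest first that gives Eocene, Oligocene, Miocene.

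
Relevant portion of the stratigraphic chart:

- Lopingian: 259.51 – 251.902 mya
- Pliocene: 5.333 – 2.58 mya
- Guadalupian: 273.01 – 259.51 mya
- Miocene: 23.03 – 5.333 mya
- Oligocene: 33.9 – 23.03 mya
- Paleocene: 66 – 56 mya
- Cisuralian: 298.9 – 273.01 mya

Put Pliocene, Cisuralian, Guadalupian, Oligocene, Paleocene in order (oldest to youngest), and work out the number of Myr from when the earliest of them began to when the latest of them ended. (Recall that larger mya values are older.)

From the excerpt: Pliocene 5.333–2.58; Cisuralian 298.9–273.01; Guadalupian 273.01–259.51; Oligocene 33.9–23.03; Paleocene 66–56 (Ma).
Larger Ma is earlier, so the oldest is Cisuralian and the youngest is Pliocene; oldest to youngest: Cisuralian, Guadalupian, Paleocene, Oligocene, Pliocene.
Oldest start 298.9 minus youngest end 2.58 gives 296.32 Myr overall.

Cisuralian → Guadalupian → Paleocene → Oligocene → Pliocene; total span 296.32 Myr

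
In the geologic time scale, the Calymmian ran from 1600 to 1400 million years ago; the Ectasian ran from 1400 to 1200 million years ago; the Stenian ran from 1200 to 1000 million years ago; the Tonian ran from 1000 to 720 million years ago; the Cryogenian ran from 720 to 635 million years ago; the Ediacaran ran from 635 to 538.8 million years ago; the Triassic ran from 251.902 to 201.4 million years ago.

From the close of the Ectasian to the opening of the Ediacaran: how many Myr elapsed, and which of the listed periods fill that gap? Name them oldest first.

565 million years; Stenian, Tonian, Cryogenian

The Ectasian closes at 1200 Ma and the Ediacaran opens at 635 Ma, so the interval is 1200 − 635 = 565 Myr.
A period fits inside if it starts at or after 1200 Ma and ends at or before 635 Ma; oldest first that gives Stenian, Tonian, Cryogenian.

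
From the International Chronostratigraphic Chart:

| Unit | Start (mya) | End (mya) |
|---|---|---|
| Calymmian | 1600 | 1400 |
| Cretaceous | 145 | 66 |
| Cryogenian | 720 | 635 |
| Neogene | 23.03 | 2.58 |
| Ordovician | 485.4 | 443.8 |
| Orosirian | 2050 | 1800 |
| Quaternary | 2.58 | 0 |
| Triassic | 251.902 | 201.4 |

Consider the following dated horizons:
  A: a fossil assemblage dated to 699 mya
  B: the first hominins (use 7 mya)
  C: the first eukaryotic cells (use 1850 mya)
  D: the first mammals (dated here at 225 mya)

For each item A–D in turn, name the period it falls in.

A — Cryogenian; B — Neogene; C — Orosirian; D — Triassic

A: 699 Ma lies in 720–635 Ma, so Cryogenian.
B: 7 Ma lies in 23.03–2.58 Ma, so Neogene.
C: 1850 Ma lies in 2050–1800 Ma, so Orosirian.
D: 225 Ma lies in 251.902–201.4 Ma, so Triassic.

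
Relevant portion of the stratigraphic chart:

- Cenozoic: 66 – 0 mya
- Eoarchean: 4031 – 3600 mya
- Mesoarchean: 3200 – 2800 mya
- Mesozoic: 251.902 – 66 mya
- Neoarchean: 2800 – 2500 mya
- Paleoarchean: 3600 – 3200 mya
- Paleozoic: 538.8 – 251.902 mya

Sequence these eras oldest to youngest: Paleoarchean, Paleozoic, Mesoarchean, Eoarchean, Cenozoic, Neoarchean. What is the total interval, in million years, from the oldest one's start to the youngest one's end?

Eoarchean, Paleoarchean, Mesoarchean, Neoarchean, Paleozoic, Cenozoic; total span 4031 Myr

Start ages (Ma): Eoarchean 4031, Paleoarchean 3600, Mesoarchean 3200, Neoarchean 2800, Paleozoic 538.8, Cenozoic 66.
Ordered oldest to youngest: Eoarchean, Paleoarchean, Mesoarchean, Neoarchean, Paleozoic, Cenozoic.
Span = 4031 − 0 = 4031 Myr.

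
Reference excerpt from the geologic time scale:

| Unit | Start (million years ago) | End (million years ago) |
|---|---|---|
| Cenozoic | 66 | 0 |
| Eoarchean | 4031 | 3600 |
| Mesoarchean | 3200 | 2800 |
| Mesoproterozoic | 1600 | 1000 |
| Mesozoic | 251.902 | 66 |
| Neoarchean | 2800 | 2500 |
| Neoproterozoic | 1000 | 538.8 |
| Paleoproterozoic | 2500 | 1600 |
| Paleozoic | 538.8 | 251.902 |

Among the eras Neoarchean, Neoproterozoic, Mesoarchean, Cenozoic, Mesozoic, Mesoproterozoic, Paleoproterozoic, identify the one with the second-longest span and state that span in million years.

Start − end for each: Neoarchean 2800 − 2500 = 300; Neoproterozoic 1000 − 538.8 = 461.2; Mesoarchean 3200 − 2800 = 400; Cenozoic 66 − 0 = 66; Mesozoic 251.902 − 66 = 185.902; Mesoproterozoic 1600 − 1000 = 600; Paleoproterozoic 2500 − 1600 = 900.
Ranking these from longest: Paleoproterozoic > Mesoproterozoic > Neoproterozoic > Mesoarchean > Neoarchean > Mesozoic > Cenozoic.
Position 2 in that ranking is Mesoproterozoic, which lasted 600 Myr.

Mesoproterozoic, 600 million years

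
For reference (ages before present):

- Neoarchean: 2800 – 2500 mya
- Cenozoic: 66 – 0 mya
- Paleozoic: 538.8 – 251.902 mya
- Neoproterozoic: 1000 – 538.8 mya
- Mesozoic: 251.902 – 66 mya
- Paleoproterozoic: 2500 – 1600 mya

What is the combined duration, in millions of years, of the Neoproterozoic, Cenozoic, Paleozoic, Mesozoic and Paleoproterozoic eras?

Duration is start − end for each: (1000 − 538.8) + (66 − 0) + (538.8 − 251.902) + (251.902 − 66) + (2500 − 1600).
That is 461.2 + 66 + 286.898 + 185.902 + 900, which totals 1900 million years.

1900 million years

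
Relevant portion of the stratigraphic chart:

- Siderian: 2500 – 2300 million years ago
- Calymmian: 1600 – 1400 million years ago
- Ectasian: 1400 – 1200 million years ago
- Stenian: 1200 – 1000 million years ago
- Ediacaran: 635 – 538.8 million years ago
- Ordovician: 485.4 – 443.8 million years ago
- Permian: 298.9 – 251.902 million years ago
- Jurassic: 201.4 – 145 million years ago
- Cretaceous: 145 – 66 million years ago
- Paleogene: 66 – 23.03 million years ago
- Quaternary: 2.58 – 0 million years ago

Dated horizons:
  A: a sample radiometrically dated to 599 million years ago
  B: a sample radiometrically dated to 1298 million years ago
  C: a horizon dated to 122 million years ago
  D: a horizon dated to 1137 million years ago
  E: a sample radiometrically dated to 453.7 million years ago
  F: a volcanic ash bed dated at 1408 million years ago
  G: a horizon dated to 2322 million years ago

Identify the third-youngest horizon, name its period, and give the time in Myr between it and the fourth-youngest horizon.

A, in the Ediacaran; 538 million years to D

Sorted youngest-first by Ma: C (122), E (453.7), A (599), D (1137), B (1298), F (1408), G (2322).
The third youngest is A at 599 Ma, which lies in 635–538.8 Ma: the Ediacaran.
The fourth youngest is D at 1137 Ma; separation = |599 − 1137| = 538 Myr.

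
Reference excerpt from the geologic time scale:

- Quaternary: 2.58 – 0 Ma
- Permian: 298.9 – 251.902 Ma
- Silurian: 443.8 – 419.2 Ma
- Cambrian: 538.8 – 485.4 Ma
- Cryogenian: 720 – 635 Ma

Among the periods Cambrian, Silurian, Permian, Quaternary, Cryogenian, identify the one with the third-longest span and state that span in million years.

Permian, 46.998 million years

Start − end for each: Cambrian 538.8 − 485.4 = 53.4; Silurian 443.8 − 419.2 = 24.6; Permian 298.9 − 251.902 = 46.998; Quaternary 2.58 − 0 = 2.58; Cryogenian 720 − 635 = 85.
Ranking these from longest: Cryogenian > Cambrian > Permian > Silurian > Quaternary.
Position 3 in that ranking is Permian, which lasted 46.998 Myr.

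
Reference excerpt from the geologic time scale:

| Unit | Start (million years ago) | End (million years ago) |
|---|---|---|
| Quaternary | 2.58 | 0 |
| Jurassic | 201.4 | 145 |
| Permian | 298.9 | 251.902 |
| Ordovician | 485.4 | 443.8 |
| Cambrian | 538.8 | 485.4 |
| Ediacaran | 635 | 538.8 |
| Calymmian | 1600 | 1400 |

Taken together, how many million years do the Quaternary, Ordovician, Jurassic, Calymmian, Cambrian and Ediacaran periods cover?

450.18 million years

Each duration: Quaternary = 2.58; Ordovician = 41.6; Jurassic = 56.4; Calymmian = 200; Cambrian = 53.4; Ediacaran = 96.2.
Sum: 2.58 + 41.6 + 56.4 + 200 + 53.4 + 96.2 = 450.18 Myr.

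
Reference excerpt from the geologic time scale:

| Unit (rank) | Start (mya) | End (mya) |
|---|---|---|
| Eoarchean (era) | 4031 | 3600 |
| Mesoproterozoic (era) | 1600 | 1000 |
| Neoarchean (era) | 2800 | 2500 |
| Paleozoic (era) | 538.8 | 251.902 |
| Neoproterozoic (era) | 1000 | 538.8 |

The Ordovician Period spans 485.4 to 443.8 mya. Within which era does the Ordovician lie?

Paleozoic

The Ordovician (485.4–443.8 Ma) lies entirely within 538.8–251.902 Ma, the Paleozoic Era.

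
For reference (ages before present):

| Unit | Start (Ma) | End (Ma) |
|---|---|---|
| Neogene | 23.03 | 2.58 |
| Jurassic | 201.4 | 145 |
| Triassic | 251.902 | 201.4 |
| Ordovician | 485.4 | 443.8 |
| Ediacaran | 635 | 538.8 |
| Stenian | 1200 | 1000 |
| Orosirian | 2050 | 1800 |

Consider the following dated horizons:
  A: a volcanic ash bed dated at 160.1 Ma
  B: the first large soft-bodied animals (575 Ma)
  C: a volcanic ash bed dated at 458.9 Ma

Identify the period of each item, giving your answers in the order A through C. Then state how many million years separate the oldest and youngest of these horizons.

A — Jurassic; B — Ediacaran; C — Ordovician; span 414.9 million years

A: 160.1 Ma lies in 201.4–145 Ma, so Jurassic.
B: 575 Ma lies in 635–538.8 Ma, so Ediacaran.
C: 458.9 Ma lies in 485.4–443.8 Ma, so Ordovician.
Oldest = 575 Ma, youngest = 160.1 Ma → span 414.9 Myr.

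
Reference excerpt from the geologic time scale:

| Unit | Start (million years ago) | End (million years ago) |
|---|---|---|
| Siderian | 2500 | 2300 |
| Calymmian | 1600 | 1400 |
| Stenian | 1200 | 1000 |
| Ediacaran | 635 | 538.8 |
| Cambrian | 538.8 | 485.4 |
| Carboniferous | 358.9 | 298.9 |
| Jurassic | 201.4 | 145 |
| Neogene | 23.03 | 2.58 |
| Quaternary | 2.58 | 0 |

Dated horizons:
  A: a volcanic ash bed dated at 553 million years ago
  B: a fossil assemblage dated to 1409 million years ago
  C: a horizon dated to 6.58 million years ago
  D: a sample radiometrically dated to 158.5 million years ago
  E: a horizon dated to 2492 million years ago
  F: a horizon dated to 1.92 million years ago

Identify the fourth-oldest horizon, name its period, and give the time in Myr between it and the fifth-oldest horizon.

Sorted oldest-first by Ma: E (2492), B (1409), A (553), D (158.5), C (6.58), F (1.92).
The fourth oldest is D at 158.5 Ma, which lies in 201.4–145 Ma: the Jurassic.
The fifth oldest is C at 6.58 Ma; separation = |158.5 − 6.58| = 151.92 Myr.

D, in the Jurassic; 151.92 million years to C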